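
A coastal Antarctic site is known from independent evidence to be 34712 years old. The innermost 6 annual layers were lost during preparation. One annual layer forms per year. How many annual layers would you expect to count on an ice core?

Expected annual layers over 34712 years: 34712.
Subtracting the 6 annual layers not captured gives 34712 − 6 = 34706 annual layers in the record.

34706 annual layers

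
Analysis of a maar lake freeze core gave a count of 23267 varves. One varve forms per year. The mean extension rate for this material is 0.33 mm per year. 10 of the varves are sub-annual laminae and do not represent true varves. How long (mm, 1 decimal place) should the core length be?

Correcting the raw count gives 23267 − 10 = 23257 true varves.
23257 years at 0.33 mm/year gives 0.33 × 23257 = 7674.8 mm.

7674.8 mm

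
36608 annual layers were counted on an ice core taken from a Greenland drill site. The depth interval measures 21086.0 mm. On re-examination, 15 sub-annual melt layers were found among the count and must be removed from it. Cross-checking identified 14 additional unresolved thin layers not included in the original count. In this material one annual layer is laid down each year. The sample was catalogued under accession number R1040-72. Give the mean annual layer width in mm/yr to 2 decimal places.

0.58 mm/yr

True annual layer count = 36608 − 15 + 14 = 36607.
Mean rate = 21086.0 mm / 36607 years ≈ 0.58 mm/yr.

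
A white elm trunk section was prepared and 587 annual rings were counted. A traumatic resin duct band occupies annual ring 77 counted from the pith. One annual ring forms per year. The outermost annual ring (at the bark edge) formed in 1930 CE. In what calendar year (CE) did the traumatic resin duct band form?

1420 CE

The traumatic resin duct band sits at annual ring 77 from the pith, so 587 − 77 = 510 annual rings formed after it.
The annual ring at the bark edge is 1930 CE, so the traumatic resin duct band dates to 1930 − 510 = 1420 CE.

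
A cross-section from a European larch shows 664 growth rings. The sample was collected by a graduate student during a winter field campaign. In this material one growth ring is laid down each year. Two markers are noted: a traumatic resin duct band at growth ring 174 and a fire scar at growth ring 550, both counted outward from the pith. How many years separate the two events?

550 − 174 = 376 growth rings lie between the two events.
One growth ring per year makes the interval 376 years.

376 years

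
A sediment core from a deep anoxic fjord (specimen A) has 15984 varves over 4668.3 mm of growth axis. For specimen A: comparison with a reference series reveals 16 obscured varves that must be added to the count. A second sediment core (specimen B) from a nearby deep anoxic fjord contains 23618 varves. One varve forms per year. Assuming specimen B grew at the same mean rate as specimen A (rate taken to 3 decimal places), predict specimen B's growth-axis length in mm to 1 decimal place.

6896.5 mm

Specimen A: after corrections the count is 15984 + 16 = 16000 varves.
A: 4668.3 mm over 16000 years gives 4668.3 / 16000 ≈ 0.292 mm/yr.
B's length ≈ 0.292 × 23618 = 6896.5 mm.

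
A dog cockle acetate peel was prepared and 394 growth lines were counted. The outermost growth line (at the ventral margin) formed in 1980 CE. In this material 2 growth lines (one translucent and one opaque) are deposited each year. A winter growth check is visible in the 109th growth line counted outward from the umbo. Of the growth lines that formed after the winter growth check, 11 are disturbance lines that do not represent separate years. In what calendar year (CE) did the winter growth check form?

Between growth line 109 and the ventral margin there are 394 − 109 = 285 growth lines.
Removing the 11 false growth lines leaves 285 − 11 = 274 true growth lines beyond the winter growth check.
With 2 growth lines per year, 274 / 2 = 137 years.
Counting back 137 years from 1980 CE places the winter growth check in 1980 − 137 = 1843 CE.

1843 CE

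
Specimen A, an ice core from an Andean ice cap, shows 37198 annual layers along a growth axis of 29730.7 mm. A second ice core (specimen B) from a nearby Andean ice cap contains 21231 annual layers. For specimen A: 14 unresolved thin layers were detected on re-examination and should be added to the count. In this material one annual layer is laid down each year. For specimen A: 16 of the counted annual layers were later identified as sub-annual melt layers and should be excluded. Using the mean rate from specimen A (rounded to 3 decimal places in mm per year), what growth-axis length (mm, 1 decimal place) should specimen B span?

Specimen A: true annual layer count = 37198 − 16 + 14 = 37196.
A: Mean rate = 29730.7 mm / 37196 years ≈ 0.799 mm/year.
Length of B = 0.799 × 21231 = 16963.6 mm.

16963.6 mm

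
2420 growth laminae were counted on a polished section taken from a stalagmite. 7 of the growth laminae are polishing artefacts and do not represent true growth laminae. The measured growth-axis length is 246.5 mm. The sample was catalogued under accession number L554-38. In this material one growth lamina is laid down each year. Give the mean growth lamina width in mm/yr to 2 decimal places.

Correcting the raw count gives 2420 − 7 = 2413 true growth laminae.
246.5 mm over 2413 years gives 246.5 / 2413 ≈ 0.10 mm/yr.

0.10 mm/yr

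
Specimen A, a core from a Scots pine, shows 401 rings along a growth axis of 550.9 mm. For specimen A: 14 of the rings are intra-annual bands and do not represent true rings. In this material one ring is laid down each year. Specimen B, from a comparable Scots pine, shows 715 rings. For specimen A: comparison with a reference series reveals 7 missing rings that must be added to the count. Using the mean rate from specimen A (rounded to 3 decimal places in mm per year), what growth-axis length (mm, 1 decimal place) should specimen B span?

999.6 mm

Specimen A: true ring count = 401 − 14 + 7 = 394.
A: Mean rate = 550.9 mm / 394 years ≈ 1.398 mm/year.
For B, 1.398 mm/year × 715 years = 999.6 mm.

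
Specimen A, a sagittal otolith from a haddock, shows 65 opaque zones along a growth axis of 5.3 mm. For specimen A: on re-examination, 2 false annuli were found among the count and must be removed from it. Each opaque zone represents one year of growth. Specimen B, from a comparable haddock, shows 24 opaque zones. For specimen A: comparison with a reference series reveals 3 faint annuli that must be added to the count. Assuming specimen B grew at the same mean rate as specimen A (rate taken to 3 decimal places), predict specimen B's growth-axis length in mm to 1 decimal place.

Specimen A: adjusted count: 65 − 2 + 3 = 66 opaque zones.
A: Extension rate ≈ 5.3 / 66 = 0.080 mm/yr.
Length of B = 0.080 × 24 = 1.9 mm.

1.9 mm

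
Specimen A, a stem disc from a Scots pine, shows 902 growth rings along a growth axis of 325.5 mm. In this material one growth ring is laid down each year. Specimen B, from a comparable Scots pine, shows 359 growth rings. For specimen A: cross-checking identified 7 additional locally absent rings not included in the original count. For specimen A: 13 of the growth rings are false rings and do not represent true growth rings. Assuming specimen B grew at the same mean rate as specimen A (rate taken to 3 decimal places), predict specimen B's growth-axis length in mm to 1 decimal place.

130.3 mm

Specimen A: adjusted count: 902 − 13 + 7 = 896 growth rings.
A: Extension rate ≈ 325.5 / 896 = 0.363 mm per year.
B's length ≈ 0.363 × 359 = 130.3 mm.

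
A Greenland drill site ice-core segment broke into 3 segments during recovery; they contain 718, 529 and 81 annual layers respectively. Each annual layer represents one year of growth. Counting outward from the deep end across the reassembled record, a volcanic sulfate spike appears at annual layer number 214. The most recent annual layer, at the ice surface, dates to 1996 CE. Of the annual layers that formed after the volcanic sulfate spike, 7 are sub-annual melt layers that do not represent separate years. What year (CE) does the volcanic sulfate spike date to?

Total annual layers = 718 + 529 + 81 = 1328.
Between annual layer 214 and the ice surface there are 1328 − 214 = 1114 annual layers.
Removing the 7 false annual layers leaves 1114 − 7 = 1107 true annual layers beyond the volcanic sulfate spike.
1996 − 1107 = 889 CE.

889 CE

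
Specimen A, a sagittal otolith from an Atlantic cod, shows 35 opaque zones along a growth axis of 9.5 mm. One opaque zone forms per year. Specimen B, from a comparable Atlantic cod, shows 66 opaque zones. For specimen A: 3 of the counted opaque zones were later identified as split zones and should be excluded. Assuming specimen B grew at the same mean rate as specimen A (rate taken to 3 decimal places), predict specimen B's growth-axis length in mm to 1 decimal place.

19.6 mm

Specimen A: correcting the raw count gives 35 − 3 = 32 true opaque zones.
A: 9.5 mm over 32 years gives 9.5 / 32 ≈ 0.297 mm/yr.
B's length ≈ 0.297 × 66 = 19.6 mm.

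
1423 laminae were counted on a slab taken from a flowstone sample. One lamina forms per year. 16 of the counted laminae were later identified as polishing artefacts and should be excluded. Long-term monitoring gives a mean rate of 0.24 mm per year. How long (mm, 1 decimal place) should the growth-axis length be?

After corrections the count is 1423 − 16 = 1407 laminae.
Predicted length = 0.24 mm/year × 1407 years = 337.7 mm.

337.7 mm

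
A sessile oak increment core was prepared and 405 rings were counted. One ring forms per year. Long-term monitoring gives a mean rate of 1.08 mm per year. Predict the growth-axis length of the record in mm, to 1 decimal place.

The record spans 405 years at 1.08 mm per year.
Predicted length = 1.08 mm/year × 405 years = 437.4 mm.

437.4 mm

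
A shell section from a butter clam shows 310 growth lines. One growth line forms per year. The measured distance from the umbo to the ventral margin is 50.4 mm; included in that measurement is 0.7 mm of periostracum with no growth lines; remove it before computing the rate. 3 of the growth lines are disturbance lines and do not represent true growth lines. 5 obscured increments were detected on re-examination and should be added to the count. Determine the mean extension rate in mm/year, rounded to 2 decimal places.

0.16 mm/year

Correcting the raw count gives 310 − 3 + 5 = 312 true growth lines.
The growth record spans 50.4 − 0.7 = 49.7 mm.
49.7 mm over 312 years gives 49.7 / 312 ≈ 0.16 mm/year.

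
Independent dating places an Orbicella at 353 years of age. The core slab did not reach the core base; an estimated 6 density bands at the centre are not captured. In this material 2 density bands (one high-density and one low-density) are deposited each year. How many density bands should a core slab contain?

Expected density bands: 353 × 2 = 706.
Subtracting the 6 density bands not captured gives 706 − 6 = 700 density bands in the record.

700 density bands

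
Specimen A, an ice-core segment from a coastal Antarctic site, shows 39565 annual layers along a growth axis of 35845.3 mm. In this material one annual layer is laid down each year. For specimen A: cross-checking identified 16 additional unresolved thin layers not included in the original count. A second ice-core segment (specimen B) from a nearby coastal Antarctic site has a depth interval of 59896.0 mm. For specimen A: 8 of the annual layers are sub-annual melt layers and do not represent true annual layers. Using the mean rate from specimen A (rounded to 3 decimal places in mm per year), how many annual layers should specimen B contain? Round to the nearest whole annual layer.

Specimen A: after corrections the count is 39565 − 8 + 16 = 39573 annual layers.
A: Extension rate ≈ 35845.3 / 39573 = 0.906 mm/yr.
Specimen B: 59896.0 mm / 0.906 mm per year = 66110.38 years ≈ 66110 annual layers.

66110 annual layers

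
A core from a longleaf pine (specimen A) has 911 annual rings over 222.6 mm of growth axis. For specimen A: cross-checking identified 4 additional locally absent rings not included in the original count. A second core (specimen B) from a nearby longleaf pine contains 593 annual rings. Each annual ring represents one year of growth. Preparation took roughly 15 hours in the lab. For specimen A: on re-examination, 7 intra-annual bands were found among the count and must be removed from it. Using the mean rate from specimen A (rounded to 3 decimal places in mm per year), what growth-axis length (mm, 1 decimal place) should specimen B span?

145.3 mm

Specimen A: true annual ring count = 911 − 7 + 4 = 908.
A: Extension rate ≈ 222.6 / 908 = 0.245 mm/year.
Length of B = 0.245 × 593 = 145.3 mm.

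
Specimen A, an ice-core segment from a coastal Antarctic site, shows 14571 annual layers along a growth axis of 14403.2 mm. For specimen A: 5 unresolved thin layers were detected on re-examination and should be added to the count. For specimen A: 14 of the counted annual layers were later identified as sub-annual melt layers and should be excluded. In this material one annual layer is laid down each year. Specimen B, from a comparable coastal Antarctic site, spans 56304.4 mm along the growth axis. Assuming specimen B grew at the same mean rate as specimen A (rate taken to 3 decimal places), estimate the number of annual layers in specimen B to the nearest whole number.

Specimen A: adjusted count: 14571 − 14 + 5 = 14562 annual layers.
A: Mean rate = 14403.2 mm / 14562 years ≈ 0.989 mm/yr.
Specimen B: 56304.4 mm / 0.989 mm per year = 56930.64 years ≈ 56931 annual layers.

56931 annual layers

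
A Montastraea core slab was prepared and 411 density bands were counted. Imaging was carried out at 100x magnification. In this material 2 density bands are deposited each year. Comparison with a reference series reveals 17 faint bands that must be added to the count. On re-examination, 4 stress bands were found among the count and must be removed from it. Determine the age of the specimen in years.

Adjusted count: 411 − 4 + 17 = 424 density bands.
With 2 density bands per year, 424 / 2 = 212 years.

212 yr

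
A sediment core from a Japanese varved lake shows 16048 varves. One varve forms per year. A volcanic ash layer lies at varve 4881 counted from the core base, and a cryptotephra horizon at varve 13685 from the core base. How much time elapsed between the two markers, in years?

8804 yr

13685 − 4881 = 8804 varves lie between the two events.
At one varve per year, 8804 years elapsed between them.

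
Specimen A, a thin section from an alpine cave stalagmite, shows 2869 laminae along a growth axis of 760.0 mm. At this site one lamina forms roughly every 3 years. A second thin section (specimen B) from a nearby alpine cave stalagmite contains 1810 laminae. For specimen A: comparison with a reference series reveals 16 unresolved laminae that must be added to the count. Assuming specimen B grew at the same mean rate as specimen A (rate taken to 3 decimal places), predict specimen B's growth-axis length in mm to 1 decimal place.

477.8 mm

Specimen A: after corrections the count is 2869 + 16 = 2885 laminae.
Specimen A: multiplying by 3 years per lamina: 2885 × 3 = 8655 years.
A: Mean rate = 760.0 mm / 8655 years ≈ 0.088 mm/yr.
Specimen B: 1810 laminae at 3 years each span 1810 × 3 = 5430 years. Length of B = 0.088 × 5430 = 477.8 mm.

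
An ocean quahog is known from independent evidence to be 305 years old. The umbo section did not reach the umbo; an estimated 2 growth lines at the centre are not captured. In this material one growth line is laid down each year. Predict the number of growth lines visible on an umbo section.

One growth line per year gives 305 growth lines over 305 years.
Less the 2 uncaptured growth lines: 305 − 2 = 303.

303 growth lines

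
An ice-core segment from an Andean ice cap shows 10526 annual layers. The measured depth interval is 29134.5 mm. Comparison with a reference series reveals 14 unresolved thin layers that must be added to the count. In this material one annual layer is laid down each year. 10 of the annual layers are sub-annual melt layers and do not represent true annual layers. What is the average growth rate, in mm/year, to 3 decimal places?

2.767 mm/year

Adjusted count: 10526 − 10 + 14 = 10530 annual layers.
Extension rate ≈ 29134.5 / 10530 = 2.767 mm/year.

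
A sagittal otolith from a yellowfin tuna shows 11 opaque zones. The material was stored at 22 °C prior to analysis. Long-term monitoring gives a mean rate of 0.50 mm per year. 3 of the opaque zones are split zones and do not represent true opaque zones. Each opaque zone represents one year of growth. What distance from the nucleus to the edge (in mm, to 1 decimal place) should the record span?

Adjusted count: 11 − 3 = 8 opaque zones.
Length ≈ 0.50 × 8 = 4.0 mm.

4.0 mm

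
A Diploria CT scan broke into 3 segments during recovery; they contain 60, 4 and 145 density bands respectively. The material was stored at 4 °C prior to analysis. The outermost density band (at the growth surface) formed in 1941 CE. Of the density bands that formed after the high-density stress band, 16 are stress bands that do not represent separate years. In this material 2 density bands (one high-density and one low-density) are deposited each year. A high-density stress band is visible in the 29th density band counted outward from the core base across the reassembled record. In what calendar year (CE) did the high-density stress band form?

Total density bands = 60 + 4 + 145 = 209.
Between density band 29 and the growth surface there are 209 − 29 = 180 density bands.
180 − 16 false = 164 true density bands after the high-density stress band.
With 2 density bands per year, 164 / 2 = 82 years.
The density band at the growth surface is 1941 CE, so the high-density stress band dates to 1941 − 82 = 1859 CE.

1859 CE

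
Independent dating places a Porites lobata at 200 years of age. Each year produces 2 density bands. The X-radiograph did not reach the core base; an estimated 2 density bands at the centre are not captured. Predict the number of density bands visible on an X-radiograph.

398 density bands

200 years at 2 density bands per year gives 200 × 2 = 400 density bands.
400 − 2 missed = 398 density bands expected in the prepared section.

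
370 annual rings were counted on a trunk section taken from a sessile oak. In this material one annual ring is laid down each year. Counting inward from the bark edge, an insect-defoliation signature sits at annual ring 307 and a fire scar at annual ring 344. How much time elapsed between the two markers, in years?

Separation: 344 − 307 = 37 annual rings.
At one annual ring per year, 37 years elapsed between them.

37 years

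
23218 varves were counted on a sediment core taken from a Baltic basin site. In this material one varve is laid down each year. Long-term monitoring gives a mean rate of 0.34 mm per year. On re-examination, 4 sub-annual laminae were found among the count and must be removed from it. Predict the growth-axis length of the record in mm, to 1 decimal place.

True varve count = 23218 − 4 = 23214.
Predicted length = 0.34 mm/year × 23214 years = 7892.8 mm.

7892.8 mm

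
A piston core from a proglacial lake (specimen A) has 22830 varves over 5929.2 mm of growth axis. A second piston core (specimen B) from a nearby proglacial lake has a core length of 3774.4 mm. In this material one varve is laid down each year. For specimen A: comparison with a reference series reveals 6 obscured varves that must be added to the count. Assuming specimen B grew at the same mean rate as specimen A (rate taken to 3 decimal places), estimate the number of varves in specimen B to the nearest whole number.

Specimen A: after corrections the count is 22830 + 6 = 22836 varves.
A: Extension rate ≈ 5929.2 / 22836 = 0.260 mm/yr.
For B, 3774.4 / 0.260 = 14516.92 years ≈ 14517 varves.

14517 varves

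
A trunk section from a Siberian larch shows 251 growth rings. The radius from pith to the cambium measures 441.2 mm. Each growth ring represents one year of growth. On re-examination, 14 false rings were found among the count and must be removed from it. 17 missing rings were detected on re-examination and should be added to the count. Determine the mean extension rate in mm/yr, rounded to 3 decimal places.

1.737 mm/yr

True growth ring count = 251 − 14 + 17 = 254.
Extension rate ≈ 441.2 / 254 = 1.737 mm/yr.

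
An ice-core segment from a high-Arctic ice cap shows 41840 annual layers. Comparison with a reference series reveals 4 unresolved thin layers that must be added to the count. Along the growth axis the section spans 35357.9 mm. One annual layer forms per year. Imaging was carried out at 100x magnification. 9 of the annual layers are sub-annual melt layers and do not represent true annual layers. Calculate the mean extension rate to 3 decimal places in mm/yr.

True annual layer count = 41840 − 9 + 4 = 41835.
Extension rate ≈ 35357.9 / 41835 = 0.845 mm/yr.

0.845 mm/yr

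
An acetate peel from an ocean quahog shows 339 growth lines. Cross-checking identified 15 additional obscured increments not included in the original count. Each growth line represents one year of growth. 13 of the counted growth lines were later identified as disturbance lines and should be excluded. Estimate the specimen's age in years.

341 years

After corrections the count is 339 − 13 + 15 = 341 growth lines.
One growth line per year makes the duration 341 years.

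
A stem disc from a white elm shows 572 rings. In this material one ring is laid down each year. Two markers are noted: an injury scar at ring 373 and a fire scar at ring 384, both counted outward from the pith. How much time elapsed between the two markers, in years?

384 − 373 = 11 rings lie between the two events.
One ring per year makes the interval 11 years.

11 yr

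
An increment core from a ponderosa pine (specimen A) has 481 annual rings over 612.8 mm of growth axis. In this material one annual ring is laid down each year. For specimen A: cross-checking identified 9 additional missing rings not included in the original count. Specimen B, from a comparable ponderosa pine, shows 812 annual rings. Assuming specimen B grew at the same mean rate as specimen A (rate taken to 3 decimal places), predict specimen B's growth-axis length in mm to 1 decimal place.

Specimen A: after corrections the count is 481 + 9 = 490 annual rings.
A: Extension rate ≈ 612.8 / 490 = 1.251 mm per year.
For B, 1.251 mm/year × 812 years = 1015.8 mm.

1015.8 mm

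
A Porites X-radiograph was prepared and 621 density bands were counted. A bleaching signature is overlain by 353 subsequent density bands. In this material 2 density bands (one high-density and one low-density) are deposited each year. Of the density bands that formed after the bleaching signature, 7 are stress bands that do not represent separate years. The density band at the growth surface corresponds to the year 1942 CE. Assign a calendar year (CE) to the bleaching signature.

353 density bands post-date the bleaching signature.
353 − 7 false = 346 true density bands after the bleaching signature.
With 2 density bands per year, 346 / 2 = 173 years.
Counting back 173 years from 1942 CE places the bleaching signature in 1942 − 173 = 1769 CE.

1769 CE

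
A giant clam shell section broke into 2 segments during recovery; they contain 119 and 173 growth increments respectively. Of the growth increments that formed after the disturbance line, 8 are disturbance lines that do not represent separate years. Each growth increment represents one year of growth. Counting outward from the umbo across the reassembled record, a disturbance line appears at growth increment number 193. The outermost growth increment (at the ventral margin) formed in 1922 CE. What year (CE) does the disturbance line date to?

Total growth increments = 119 + 173 = 292.
Between growth increment 193 and the ventral margin there are 292 − 193 = 99 growth increments.
Removing the 8 false growth increments leaves 99 − 8 = 91 true growth increments beyond the disturbance line.
Counting back 91 years from 1922 CE places the disturbance line in 1922 − 91 = 1831 CE.

1831 CE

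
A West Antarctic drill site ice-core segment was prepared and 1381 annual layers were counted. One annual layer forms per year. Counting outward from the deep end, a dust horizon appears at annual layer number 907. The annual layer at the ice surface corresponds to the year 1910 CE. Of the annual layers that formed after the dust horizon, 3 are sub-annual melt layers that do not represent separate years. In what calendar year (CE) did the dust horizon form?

1439 CE

Between annual layer 907 and the ice surface there are 1381 − 907 = 474 annual layers.
Excluding 3 false annual layers: 474 − 3 = 471.
The annual layer at the ice surface is 1910 CE, so the dust horizon dates to 1910 − 471 = 1439 CE.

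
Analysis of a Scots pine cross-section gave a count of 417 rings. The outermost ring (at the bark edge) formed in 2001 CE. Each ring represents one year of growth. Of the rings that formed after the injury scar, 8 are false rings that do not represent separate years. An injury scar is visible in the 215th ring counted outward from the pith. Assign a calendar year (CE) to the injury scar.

417 − 215 = 202 rings lie beyond the injury scar toward the bark edge.
202 − 8 false = 194 true rings after the injury scar.
The ring at the bark edge is 2001 CE, so the injury scar dates to 2001 − 194 = 1807 CE.

1807 CE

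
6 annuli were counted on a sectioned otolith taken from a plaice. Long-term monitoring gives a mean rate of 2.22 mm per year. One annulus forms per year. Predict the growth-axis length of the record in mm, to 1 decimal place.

The record spans 6 years at 2.22 mm per year.
Length ≈ 2.22 × 6 = 13.3 mm.

13.3 mm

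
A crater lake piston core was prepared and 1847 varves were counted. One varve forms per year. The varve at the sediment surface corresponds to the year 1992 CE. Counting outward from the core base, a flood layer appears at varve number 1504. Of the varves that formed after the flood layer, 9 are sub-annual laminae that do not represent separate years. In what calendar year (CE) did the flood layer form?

The flood layer sits at varve 1504 from the core base, so 1847 − 1504 = 343 varves formed after it.
Removing the 9 false varves leaves 343 − 9 = 334 true varves beyond the flood layer.
Counting back 334 years from 1992 CE places the flood layer in 1992 − 334 = 1658 CE.

1658 CE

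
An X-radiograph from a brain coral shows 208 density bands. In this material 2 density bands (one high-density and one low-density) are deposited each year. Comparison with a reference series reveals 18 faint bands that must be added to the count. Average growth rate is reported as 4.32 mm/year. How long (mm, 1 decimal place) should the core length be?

Correcting the raw count gives 208 + 18 = 226 true density bands.
226 density bands at 2 per year is 226 / 2 = 113 years.
Predicted length = 4.32 mm/year × 113 years = 488.2 mm.

488.2 mm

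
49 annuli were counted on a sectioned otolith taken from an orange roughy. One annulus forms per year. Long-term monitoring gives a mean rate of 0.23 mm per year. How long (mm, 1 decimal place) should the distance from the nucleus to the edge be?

11.3 mm

49 years of growth are recorded.
Predicted length = 0.23 mm/year × 49 years = 11.3 mm.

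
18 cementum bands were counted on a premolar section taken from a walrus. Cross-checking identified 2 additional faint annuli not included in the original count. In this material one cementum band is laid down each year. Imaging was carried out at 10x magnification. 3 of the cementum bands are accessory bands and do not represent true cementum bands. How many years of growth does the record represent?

17 years

Correcting the raw count gives 18 − 3 + 2 = 17 true cementum bands.
At one cementum band per year, that is 17 years.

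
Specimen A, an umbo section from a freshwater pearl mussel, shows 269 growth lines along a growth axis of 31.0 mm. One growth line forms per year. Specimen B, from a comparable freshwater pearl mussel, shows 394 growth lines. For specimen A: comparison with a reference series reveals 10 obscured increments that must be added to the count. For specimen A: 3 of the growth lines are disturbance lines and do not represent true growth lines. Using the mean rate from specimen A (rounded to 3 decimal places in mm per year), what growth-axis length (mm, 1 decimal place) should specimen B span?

Specimen A: correcting the raw count gives 269 − 3 + 10 = 276 true growth lines.
A: 31.0 mm over 276 years gives 31.0 / 276 ≈ 0.112 mm per year.
B's length ≈ 0.112 × 394 = 44.1 mm.

44.1 mm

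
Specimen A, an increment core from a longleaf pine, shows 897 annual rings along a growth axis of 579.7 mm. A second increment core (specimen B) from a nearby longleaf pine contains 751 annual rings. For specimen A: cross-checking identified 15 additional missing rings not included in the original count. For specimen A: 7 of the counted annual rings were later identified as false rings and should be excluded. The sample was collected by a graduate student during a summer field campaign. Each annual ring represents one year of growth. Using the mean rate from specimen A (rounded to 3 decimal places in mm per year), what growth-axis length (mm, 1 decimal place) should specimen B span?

481.4 mm

Specimen A: correcting the raw count gives 897 − 7 + 15 = 905 true annual rings.
A: Extension rate ≈ 579.7 / 905 = 0.641 mm/yr.
Length of B = 0.641 × 751 = 481.4 mm.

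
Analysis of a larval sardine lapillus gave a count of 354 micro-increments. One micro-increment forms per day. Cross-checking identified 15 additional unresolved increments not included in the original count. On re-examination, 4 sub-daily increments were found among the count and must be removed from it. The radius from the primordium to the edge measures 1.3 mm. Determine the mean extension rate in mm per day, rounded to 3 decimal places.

0.004 mm per day

After corrections the count is 354 − 4 + 15 = 365 micro-increments.
Extension rate ≈ 1.3 / 365 = 0.004 mm per day.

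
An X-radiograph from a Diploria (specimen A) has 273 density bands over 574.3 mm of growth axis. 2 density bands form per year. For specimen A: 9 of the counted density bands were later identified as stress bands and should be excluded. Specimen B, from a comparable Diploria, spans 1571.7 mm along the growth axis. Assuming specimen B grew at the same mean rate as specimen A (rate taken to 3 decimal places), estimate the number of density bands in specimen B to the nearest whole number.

Specimen A: after corrections the count is 273 − 9 = 264 density bands.
Specimen A: with 2 density bands per year, 264 / 2 = 132 years.
A: 574.3 mm over 132 years gives 574.3 / 132 ≈ 4.351 mm/yr.
Specimen B: 1571.7 mm / 4.351 mm per year = 361.23 years; at 2 density bands per year that is 361.23 × 2 ≈ 722 density bands.

722 density bands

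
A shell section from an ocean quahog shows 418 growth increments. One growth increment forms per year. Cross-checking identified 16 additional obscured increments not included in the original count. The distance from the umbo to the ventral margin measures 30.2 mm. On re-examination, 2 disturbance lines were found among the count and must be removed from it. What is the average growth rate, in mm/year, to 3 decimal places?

0.070 mm/year

After corrections the count is 418 − 2 + 16 = 432 growth increments.
Mean rate = 30.2 mm / 432 years ≈ 0.070 mm/year.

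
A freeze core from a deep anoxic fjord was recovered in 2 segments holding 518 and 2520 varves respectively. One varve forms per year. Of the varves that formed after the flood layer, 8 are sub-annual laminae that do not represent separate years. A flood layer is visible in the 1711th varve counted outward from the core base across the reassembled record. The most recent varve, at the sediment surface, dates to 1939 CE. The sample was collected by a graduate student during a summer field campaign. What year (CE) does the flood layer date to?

620 CE

Total varves = 518 + 2520 = 3038.
3038 − 1711 = 1327 varves lie beyond the flood layer toward the sediment surface.
1327 − 8 false = 1319 true varves after the flood layer.
1939 − 1319 = 620 CE.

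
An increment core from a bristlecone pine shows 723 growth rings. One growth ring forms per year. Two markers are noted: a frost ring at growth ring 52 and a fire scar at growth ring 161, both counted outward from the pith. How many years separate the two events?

109 years

Separation: 161 − 52 = 109 growth rings.
That is 109 years at one growth ring per year.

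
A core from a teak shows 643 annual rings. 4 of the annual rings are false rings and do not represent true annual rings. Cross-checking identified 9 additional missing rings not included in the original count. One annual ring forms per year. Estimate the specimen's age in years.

648 years

After corrections the count is 643 − 4 + 9 = 648 annual rings.
At one annual ring per year, that is 648 years.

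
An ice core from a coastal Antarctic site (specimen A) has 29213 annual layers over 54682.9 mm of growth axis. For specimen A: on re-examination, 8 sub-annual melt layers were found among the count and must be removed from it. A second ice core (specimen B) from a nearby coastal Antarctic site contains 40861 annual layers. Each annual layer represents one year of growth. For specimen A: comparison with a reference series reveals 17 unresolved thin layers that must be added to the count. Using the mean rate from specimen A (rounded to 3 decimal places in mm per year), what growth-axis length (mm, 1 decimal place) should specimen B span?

76450.9 mm

Specimen A: adjusted count: 29213 − 8 + 17 = 29222 annual layers.
A: Extension rate ≈ 54682.9 / 29222 = 1.871 mm/yr.
Length of B = 1.871 × 40861 = 76450.9 mm.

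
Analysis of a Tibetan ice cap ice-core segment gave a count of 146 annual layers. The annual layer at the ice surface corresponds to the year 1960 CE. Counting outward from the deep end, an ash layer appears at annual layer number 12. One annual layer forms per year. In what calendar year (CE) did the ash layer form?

1826 CE

The ash layer sits at annual layer 12 from the deep end, so 146 − 12 = 134 annual layers formed after it.
1960 − 134 = 1826 CE.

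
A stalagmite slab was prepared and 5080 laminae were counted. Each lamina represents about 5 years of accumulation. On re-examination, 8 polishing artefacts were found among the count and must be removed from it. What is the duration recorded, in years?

After corrections the count is 5080 − 8 = 5072 laminae.
5072 laminae at 5 years each span 5072 × 5 = 25360 years.

25360 years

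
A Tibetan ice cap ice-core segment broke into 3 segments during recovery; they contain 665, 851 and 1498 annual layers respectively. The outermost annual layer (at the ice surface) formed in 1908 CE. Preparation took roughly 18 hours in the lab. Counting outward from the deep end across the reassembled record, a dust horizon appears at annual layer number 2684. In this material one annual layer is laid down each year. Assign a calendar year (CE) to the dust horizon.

1578 CE

Total annual layers = 665 + 851 + 1498 = 3014.
Between annual layer 2684 and the ice surface there are 3014 − 2684 = 330 annual layers.
Counting back 330 years from 1908 CE places the dust horizon in 1908 − 330 = 1578 CE.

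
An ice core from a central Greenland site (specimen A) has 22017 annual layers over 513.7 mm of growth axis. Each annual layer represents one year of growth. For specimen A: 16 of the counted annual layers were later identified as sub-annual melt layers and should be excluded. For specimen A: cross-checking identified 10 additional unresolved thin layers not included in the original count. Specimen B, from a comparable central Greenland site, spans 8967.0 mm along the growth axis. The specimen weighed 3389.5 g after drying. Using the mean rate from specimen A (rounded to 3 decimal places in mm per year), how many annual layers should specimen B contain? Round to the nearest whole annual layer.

Specimen A: adjusted count: 22017 − 16 + 10 = 22011 annual layers.
A: 513.7 mm over 22011 years gives 513.7 / 22011 ≈ 0.023 mm per year.
B spans 8967.0 / 0.023 = 389869.57 years ≈ 389870 annual layers.

389870 annual layers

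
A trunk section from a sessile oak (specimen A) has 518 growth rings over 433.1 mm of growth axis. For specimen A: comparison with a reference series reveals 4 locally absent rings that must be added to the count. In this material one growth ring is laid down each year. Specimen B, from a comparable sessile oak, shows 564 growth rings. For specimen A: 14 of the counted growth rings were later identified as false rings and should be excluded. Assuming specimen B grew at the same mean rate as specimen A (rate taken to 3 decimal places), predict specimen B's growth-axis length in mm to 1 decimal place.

Specimen A: true growth ring count = 518 − 14 + 4 = 508.
A: Mean rate = 433.1 mm / 508 years ≈ 0.853 mm per year.
Length of B = 0.853 × 564 = 481.1 mm.

481.1 mm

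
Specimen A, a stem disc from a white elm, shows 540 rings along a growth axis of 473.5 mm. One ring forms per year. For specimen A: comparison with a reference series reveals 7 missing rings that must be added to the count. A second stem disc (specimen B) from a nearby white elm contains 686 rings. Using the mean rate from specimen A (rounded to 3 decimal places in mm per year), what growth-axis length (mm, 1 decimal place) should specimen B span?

Specimen A: after corrections the count is 540 + 7 = 547 rings.
A: Extension rate ≈ 473.5 / 547 = 0.866 mm/yr.
B's length ≈ 0.866 × 686 = 594.1 mm.

594.1 mm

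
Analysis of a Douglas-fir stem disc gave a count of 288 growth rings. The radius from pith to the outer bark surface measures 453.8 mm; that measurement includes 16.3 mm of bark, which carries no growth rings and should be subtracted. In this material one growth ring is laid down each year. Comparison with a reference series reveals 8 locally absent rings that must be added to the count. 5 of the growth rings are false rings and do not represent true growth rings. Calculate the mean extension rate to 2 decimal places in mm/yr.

1.50 mm/yr

After corrections the count is 288 − 5 + 8 = 291 growth rings.
Net length = 453.8 − 16.3 = 437.5 mm.
Mean rate = 437.5 mm / 291 years ≈ 1.50 mm/yr.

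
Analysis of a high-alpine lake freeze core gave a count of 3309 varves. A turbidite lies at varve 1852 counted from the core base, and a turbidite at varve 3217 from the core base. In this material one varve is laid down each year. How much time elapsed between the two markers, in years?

1365 yr

Separation: 3217 − 1852 = 1365 varves.
That is 1365 years at one varve per year.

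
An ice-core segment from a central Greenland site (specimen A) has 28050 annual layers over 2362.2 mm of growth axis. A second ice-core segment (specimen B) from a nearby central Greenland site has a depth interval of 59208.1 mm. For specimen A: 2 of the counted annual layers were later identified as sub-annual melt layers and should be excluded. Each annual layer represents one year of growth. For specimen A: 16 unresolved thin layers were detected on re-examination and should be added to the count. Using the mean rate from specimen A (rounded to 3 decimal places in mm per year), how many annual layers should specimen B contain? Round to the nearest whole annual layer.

Specimen A: after corrections the count is 28050 − 2 + 16 = 28064 annual layers.
A: Extension rate ≈ 2362.2 / 28064 = 0.084 mm/year.
For B, 59208.1 / 0.084 = 704858.33 years ≈ 704858 annual layers.

704858 annual layers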